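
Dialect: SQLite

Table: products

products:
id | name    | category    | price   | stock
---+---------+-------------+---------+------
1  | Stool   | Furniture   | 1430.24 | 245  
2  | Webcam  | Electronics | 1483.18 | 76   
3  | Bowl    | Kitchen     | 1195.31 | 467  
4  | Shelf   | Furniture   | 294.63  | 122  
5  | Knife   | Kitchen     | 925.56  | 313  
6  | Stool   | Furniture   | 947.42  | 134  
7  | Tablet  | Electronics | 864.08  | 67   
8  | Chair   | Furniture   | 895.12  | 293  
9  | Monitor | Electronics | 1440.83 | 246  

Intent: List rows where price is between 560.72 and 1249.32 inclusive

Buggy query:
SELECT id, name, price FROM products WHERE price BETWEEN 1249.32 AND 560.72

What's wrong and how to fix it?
Bug: BETWEEN expects the lower bound first; with 1249.32 AND 560.72 the range is empty

Fix: Swap the bounds so the smaller value comes first

Corrected query:
SELECT id, name, price FROM products WHERE price BETWEEN 560.72 AND 1249.32

Result:
id | name   | price  
---+--------+--------
3  | Bowl   | 1195.31
5  | Knife  | 925.56 
6  | Stool  | 947.42 
7  | Tablet | 864.08 
8  | Chair  | 895.12 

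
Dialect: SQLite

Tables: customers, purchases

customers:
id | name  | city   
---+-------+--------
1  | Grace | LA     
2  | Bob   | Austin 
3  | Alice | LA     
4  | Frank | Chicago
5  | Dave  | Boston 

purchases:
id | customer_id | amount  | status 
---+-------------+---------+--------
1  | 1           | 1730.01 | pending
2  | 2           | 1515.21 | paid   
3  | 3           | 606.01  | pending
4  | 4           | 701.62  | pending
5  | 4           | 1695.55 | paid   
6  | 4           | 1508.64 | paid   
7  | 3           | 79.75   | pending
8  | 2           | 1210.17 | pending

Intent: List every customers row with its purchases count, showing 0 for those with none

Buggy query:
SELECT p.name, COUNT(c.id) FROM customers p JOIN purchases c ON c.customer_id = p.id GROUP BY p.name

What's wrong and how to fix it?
Bug: An inner join excludes parents with zero children

Fix: Use LEFT JOIN so parents without children still appear (COUNT(c.id) gives 0)

Corrected query:
SELECT p.name, COUNT(c.id) FROM customers p LEFT JOIN purchases c ON c.customer_id = p.id GROUP BY p.name

Result:
name  | COUNT(c.id)
------+------------
Alice | 2          
Bob   | 2          
Dave  | 0          
Frank | 3          
Grace | 1          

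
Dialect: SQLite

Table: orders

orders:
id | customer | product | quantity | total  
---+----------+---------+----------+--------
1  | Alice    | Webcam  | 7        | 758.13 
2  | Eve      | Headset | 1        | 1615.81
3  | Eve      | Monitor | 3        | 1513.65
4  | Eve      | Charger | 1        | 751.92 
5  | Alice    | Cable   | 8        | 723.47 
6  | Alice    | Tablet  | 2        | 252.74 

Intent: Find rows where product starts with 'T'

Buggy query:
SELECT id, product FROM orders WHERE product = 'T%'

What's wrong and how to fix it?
Bug: '=' compares the literal string including the % character; pattern matching needs LIKE

Fix: Use LIKE for wildcard pattern matching

Corrected query:
SELECT id, product FROM orders WHERE product LIKE 'T%'

Result:
id | product
---+--------
6  | Tablet 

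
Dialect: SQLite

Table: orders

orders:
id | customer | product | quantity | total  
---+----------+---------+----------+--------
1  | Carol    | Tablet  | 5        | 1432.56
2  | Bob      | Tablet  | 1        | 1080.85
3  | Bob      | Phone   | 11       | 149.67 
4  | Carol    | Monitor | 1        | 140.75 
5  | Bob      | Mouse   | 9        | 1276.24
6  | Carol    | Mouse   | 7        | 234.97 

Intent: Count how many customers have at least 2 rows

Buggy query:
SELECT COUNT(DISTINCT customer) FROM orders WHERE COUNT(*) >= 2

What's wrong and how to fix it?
Bug: COUNT(*) cannot appear in WHERE; the per-group count doesn't exist yet

Fix: Use a subquery that GROUPs and filters with HAVING, then count its rows

Corrected query:
SELECT COUNT(*) FROM (SELECT customer FROM orders GROUP BY customer HAVING COUNT(*) >= 2)

Result:
COUNT(*)
--------
2       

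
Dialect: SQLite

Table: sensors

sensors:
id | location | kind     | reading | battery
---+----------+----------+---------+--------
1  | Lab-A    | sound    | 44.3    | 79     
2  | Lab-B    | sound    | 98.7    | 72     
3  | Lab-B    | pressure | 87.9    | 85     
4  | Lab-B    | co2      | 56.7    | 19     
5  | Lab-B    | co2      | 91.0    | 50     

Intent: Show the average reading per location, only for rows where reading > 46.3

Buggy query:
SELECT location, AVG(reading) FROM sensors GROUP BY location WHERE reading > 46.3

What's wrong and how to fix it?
Bug: WHERE cannot follow GROUP BY

Fix: Move the WHERE clause before GROUP BY

Corrected query:
SELECT location, AVG(reading) FROM sensors WHERE reading > 46.3 GROUP BY location

Result:
location | AVG(reading)
---------+-------------
Lab-B    | 83.575      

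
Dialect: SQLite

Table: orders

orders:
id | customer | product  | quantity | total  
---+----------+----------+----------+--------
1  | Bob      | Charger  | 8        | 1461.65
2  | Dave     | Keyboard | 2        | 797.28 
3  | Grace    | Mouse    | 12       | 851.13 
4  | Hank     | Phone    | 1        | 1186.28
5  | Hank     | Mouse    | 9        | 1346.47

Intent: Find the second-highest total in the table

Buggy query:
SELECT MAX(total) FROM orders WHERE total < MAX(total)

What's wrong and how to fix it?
Bug: The inner MAX is an aggregate inside WHERE, which is not allowed

Fix: Put the inner MAX in a scalar subquery

Corrected query:
SELECT MAX(total) FROM orders WHERE total < (SELECT MAX(total) FROM orders)

Result:
MAX(total)
----------
1346.47   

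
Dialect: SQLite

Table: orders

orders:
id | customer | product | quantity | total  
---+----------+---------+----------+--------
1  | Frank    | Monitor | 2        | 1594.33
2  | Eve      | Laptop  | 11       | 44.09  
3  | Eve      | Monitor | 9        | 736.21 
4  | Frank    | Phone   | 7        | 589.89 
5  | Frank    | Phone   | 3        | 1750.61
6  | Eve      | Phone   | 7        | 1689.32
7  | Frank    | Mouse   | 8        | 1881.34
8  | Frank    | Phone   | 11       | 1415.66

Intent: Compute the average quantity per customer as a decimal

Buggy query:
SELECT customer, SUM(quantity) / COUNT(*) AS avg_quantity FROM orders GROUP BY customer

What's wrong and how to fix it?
Bug: SUM(quantity) and COUNT(*) are both integers; the division truncates the fractional part

Fix: Multiply by 1.0 (or CAST to REAL) to force floating-point division

Corrected query:
SELECT customer, SUM(quantity) * 1.0 / COUNT(*) AS avg_quantity FROM orders GROUP BY customer

Result:
customer | avg_quantity
---------+-------------
Eve      | 9           
Frank    | 6.2         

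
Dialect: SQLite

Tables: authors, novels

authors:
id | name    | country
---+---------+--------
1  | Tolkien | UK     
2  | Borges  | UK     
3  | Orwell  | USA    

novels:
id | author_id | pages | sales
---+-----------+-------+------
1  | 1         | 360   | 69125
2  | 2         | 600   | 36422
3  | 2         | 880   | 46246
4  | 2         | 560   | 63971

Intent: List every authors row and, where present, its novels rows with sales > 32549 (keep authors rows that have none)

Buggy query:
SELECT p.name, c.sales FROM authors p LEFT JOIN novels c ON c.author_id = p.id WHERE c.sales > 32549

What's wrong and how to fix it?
Bug: A WHERE condition on the right-hand table after LEFT JOIN drops unmatched parents

Fix: Move the right-table condition into the ON clause so unmatched parents are kept

Corrected query:
SELECT p.name, c.sales FROM authors p LEFT JOIN novels c ON c.author_id = p.id AND c.sales > 32549

Result:
name    | sales
--------+------
Tolkien | 69125
Borges  | 36422
Borges  | 46246
Borges  | 63971
Orwell  | NULL 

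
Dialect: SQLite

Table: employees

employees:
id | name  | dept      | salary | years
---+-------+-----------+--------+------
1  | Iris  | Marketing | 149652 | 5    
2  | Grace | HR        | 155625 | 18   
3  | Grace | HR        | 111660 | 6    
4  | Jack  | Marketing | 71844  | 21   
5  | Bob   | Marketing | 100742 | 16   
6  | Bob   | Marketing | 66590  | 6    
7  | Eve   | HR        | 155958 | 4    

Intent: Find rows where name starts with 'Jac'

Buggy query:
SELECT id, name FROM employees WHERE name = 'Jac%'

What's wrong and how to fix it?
Bug: '=' compares the literal string including the % character; pattern matching needs LIKE

Fix: Use LIKE for wildcard pattern matching

Corrected query:
SELECT id, name FROM employees WHERE name LIKE 'Jac%'

Result:
id | name
---+-----
4  | Jack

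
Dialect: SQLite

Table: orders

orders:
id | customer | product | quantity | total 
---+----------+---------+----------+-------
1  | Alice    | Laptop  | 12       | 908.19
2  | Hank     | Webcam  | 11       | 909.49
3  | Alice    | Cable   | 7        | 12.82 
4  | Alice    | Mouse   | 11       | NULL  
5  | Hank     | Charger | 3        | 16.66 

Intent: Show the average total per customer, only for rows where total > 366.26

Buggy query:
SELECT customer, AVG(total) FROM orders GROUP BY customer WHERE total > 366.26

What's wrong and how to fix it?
Bug: WHERE cannot follow GROUP BY

Fix: Place WHERE between FROM and GROUP BY

Corrected query:
SELECT customer, AVG(total) FROM orders WHERE total > 366.26 GROUP BY customer

Result:
customer | AVG(total)
---------+-----------
Alice    | 908.19    
Hank     | 909.49    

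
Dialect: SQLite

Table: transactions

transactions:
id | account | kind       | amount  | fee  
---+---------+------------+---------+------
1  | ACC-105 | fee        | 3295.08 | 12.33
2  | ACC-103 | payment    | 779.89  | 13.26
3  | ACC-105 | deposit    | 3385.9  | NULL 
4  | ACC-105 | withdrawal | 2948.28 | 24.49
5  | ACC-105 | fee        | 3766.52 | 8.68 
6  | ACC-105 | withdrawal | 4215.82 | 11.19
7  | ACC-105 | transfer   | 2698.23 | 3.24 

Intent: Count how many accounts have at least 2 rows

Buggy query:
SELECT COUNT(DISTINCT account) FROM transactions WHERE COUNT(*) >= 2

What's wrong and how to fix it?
Bug: COUNT(*) cannot appear in WHERE; the per-group count doesn't exist yet

Fix: Use a subquery that GROUPs and filters with HAVING, then count its rows

Corrected query:
SELECT COUNT(*) FROM (SELECT account FROM transactions GROUP BY account HAVING COUNT(*) >= 2)

Result:
COUNT(*)
--------
1       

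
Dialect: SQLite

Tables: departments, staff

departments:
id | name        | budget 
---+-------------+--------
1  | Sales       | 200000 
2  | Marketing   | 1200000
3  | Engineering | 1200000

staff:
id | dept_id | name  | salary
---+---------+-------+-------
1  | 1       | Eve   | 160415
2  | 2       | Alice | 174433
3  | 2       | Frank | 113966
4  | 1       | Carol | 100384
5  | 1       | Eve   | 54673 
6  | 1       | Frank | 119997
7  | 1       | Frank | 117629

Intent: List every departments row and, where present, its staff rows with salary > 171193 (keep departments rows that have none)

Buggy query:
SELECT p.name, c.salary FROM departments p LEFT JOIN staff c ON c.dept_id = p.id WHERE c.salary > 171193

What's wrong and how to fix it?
Bug: A WHERE condition on the right-hand table after LEFT JOIN drops unmatched parents

Fix: Move the right-table condition into the ON clause so unmatched parents are kept

Corrected query:
SELECT p.name, c.salary FROM departments p LEFT JOIN staff c ON c.dept_id = p.id AND c.salary > 171193

Result:
name        | salary
------------+-------
Sales       | NULL  
Marketing   | 174433
Engineering | NULL  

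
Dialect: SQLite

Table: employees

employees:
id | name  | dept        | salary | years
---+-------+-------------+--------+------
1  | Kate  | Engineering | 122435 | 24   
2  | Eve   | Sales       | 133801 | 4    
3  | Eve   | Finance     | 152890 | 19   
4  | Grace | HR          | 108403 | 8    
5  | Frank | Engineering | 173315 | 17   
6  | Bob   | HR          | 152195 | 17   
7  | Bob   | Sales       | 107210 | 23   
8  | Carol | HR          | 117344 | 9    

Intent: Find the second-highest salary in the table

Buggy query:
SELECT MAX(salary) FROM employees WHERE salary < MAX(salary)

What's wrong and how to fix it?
Bug: MAX(salary) on the right of the comparison is an aggregate-in-WHERE error

Fix: Put the inner MAX in a scalar subquery

Corrected query:
SELECT MAX(salary) FROM employees WHERE salary < (SELECT MAX(salary) FROM employees)

Result:
MAX(salary)
-----------
152890     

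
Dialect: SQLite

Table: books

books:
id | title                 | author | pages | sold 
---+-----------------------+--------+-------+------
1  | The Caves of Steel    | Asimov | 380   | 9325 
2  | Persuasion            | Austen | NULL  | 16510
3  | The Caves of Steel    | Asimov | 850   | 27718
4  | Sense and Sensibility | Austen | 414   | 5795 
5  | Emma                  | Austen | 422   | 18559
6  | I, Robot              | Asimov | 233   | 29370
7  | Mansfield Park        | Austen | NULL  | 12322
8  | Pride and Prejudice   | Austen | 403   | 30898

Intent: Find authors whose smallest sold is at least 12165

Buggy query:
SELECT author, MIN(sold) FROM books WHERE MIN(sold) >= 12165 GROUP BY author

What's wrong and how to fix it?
Bug: Aggregates like MIN are computed per group after WHERE runs

Fix: Replace WHERE with HAVING after the GROUP BY

Corrected query:
SELECT author, MIN(sold) FROM books GROUP BY author HAVING MIN(sold) >= 12165

Result:
(no rows)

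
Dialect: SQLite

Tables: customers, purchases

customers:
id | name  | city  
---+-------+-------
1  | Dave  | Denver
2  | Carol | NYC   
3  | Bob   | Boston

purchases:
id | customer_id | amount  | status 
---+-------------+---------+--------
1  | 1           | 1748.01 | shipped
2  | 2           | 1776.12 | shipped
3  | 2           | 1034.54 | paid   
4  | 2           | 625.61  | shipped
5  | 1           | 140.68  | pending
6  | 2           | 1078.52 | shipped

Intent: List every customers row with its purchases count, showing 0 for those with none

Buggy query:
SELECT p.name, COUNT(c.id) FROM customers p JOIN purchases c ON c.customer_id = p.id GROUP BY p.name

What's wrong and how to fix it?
Bug: An inner join excludes parents with zero children

Fix: Switch to LEFT JOIN to retain unmatched parent rows

Corrected query:
SELECT p.name, COUNT(c.id) FROM customers p LEFT JOIN purchases c ON c.customer_id = p.id GROUP BY p.name

Result:
name  | COUNT(c.id)
------+------------
Bob   | 0          
Carol | 4          
Dave  | 2          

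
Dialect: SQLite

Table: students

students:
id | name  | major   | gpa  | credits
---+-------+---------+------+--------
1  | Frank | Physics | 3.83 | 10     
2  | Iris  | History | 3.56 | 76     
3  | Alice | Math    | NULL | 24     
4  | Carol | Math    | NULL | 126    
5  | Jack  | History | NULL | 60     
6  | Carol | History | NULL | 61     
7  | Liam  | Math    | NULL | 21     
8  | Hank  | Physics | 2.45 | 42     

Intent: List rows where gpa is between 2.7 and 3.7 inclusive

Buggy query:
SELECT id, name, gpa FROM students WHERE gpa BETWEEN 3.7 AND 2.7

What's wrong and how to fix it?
Bug: The bounds are reversed; BETWEEN a AND b requires a <= b to match anything

Fix: Swap the bounds so the smaller value comes first

Corrected query:
SELECT id, name, gpa FROM students WHERE gpa BETWEEN 2.7 AND 3.7

Result:
id | name | gpa 
---+------+-----
2  | Iris | 3.56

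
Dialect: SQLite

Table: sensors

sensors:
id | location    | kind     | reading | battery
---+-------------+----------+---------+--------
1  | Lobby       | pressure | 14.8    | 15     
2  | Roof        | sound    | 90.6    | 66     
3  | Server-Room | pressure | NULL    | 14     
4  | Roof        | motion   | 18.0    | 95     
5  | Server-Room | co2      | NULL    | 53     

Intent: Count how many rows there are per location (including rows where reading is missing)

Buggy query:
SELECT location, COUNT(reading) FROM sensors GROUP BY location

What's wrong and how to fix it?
Bug: COUNT(reading) skips NULLs, so groups with missing reading are undercounted

Fix: Replace COUNT(reading) with COUNT(*)

Corrected query:
SELECT location, COUNT(*) FROM sensors GROUP BY location

Result:
location    | COUNT(*)
------------+---------
Lobby       | 1       
Roof        | 2       
Server-Room | 2       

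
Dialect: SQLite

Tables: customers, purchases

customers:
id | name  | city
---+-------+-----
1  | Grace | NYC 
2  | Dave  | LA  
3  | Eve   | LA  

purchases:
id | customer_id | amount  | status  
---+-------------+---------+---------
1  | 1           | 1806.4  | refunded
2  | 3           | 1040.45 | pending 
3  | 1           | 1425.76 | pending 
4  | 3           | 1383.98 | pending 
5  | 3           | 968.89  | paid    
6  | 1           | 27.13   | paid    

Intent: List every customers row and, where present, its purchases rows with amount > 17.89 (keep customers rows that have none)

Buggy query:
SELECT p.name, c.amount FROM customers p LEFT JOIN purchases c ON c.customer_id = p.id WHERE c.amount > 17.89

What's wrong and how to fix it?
Bug: Filtering c.amount in WHERE discards the NULL rows produced by LEFT JOIN, turning it into an inner join

Fix: Put 'c.amount > 17.89' in the JOIN's ON clause instead of WHERE

Corrected query:
SELECT p.name, c.amount FROM customers p LEFT JOIN purchases c ON c.customer_id = p.id AND c.amount > 17.89

Result:
name  | amount 
------+--------
Grace | 27.13  
Grace | 1425.76
Grace | 1806.4 
Dave  | NULL   
Eve   | 968.89 
Eve   | 1040.45
Eve   | 1383.98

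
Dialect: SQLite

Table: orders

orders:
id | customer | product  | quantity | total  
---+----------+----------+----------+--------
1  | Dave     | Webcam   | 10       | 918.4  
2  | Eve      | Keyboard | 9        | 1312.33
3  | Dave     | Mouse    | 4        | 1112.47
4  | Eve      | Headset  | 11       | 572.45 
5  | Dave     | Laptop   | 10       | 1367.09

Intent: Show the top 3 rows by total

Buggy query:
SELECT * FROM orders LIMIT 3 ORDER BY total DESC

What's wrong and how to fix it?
Bug: ORDER BY cannot follow LIMIT; LIMIT is the final clause

Fix: Swap the clauses: ORDER BY first, then LIMIT

Corrected query:
SELECT * FROM orders ORDER BY total DESC LIMIT 3

Result:
id | customer | product  | quantity | total  
---+----------+----------+----------+--------
5  | Dave     | Laptop   | 10       | 1367.09
2  | Eve      | Keyboard | 9        | 1312.33
3  | Dave     | Mouse    | 4        | 1112.47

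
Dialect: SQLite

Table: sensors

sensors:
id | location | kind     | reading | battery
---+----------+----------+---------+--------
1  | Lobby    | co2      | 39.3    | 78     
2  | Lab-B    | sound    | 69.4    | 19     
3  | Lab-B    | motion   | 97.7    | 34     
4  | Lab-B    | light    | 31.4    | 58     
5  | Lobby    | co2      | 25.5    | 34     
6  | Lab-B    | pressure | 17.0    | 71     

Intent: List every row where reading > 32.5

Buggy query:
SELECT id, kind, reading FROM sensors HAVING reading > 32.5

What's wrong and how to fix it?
Bug: This is a non-aggregate query (no GROUP BY, no aggregates), so in SQLite the HAVING clause is invalid here; a row-level condition belongs in WHERE

Fix: Replace HAVING with WHERE since the condition applies to individual rows

Corrected query:
SELECT id, kind, reading FROM sensors WHERE reading > 32.5

Result:
id | kind   | reading
---+--------+--------
1  | co2    | 39.3   
2  | sound  | 69.4   
3  | motion | 97.7   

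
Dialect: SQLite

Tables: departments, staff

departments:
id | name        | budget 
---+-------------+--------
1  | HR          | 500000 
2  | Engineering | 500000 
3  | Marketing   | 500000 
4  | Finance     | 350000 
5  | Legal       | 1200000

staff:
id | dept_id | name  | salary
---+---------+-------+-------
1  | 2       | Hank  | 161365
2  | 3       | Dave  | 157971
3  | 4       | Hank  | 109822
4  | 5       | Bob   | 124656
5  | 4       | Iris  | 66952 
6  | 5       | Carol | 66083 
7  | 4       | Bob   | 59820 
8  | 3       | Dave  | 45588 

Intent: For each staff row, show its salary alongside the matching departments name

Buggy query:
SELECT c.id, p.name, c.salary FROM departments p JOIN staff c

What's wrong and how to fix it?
Bug: Missing join condition: each staff row is matched to all departments rows instead of just its own

Fix: Add ON c.dept_id = p.id to the JOIN

Corrected query:
SELECT c.id, p.name, c.salary FROM departments p JOIN staff c ON c.dept_id = p.id

Result:
id | name        | salary
---+-------------+-------
1  | Engineering | 161365
2  | Marketing   | 157971
3  | Finance     | 109822
4  | Legal       | 124656
5  | Finance     | 66952 
6  | Legal       | 66083 
7  | Finance     | 59820 
8  | Marketing   | 45588 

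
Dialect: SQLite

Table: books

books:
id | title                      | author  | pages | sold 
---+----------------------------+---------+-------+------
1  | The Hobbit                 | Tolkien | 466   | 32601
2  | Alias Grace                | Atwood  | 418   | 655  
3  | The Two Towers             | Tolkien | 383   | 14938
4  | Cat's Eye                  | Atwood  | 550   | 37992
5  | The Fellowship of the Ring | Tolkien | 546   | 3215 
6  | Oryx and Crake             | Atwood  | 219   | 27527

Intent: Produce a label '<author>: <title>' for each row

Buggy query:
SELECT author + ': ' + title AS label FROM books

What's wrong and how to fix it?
Bug: '+' is numeric addition; on text columns SQLite converts them to 0 instead of concatenating

Fix: Replace + with || to concatenate text

Corrected query:
SELECT author || ': ' || title AS label FROM books

Result:
label                              
-----------------------------------
Tolkien: The Hobbit                
Atwood: Alias Grace                
Tolkien: The Two Towers            
Atwood: Cat's Eye                  
Tolkien: The Fellowship of the Ring
Atwood: Oryx and Crake             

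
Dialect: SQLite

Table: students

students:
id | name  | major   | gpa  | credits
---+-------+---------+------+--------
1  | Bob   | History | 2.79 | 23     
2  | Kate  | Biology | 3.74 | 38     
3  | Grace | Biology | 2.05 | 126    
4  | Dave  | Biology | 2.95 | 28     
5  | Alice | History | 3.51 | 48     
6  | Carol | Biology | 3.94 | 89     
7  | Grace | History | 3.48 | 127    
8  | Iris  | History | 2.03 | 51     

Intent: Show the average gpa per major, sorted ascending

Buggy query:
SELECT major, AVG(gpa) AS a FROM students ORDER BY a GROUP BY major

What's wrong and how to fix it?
Bug: GROUP BY must precede ORDER BY

Fix: Move ORDER BY to the end, after GROUP BY

Corrected query:
SELECT major, AVG(gpa) AS a FROM students GROUP BY major ORDER BY a

Result:
major   | a     
--------+-------
History | 2.9525
Biology | 3.17  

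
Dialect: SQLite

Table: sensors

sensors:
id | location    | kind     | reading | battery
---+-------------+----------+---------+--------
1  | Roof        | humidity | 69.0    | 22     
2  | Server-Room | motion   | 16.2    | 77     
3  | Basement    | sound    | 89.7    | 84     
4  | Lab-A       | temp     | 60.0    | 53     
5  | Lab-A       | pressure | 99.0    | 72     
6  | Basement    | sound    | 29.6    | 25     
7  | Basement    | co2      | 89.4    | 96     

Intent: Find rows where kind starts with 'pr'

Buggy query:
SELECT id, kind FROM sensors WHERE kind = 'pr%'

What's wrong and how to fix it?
Bug: Wildcards only work with LIKE; '=' treats '%' as a literal character

Fix: Replace '=' with LIKE so 'pr%' is treated as a pattern

Corrected query:
SELECT id, kind FROM sensors WHERE kind LIKE 'pr%'

Result:
id | kind    
---+---------
5  | pressure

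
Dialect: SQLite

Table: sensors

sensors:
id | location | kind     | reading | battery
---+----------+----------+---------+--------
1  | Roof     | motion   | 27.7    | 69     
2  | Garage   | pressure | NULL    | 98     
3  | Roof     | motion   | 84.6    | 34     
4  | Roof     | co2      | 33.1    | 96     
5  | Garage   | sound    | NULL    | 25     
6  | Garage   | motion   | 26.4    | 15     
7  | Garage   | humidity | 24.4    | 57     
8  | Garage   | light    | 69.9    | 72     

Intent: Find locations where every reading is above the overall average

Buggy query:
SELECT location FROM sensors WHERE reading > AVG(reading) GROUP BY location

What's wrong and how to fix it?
Bug: WHERE evaluates per row before aggregation, so AVG() is unavailable

Fix: Compute the overall average in a scalar subquery and compare each group's MIN against it in HAVING

Corrected query:
SELECT location FROM sensors GROUP BY location HAVING MIN(reading) > (SELECT AVG(reading) FROM sensors)

Result:
(no rows)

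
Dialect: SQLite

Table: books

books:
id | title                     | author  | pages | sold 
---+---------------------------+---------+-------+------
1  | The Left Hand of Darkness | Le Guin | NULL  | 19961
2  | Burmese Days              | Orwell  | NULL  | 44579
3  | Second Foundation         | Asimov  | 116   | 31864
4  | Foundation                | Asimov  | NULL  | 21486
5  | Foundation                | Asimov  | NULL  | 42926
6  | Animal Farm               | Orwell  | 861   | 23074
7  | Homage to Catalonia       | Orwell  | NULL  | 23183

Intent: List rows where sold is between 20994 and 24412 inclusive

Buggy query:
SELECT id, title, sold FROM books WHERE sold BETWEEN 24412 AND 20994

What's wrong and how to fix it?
Bug: The bounds are reversed; BETWEEN a AND b requires a <= b to match anything

Fix: Swap the bounds so the smaller value comes first

Corrected query:
SELECT id, title, sold FROM books WHERE sold BETWEEN 20994 AND 24412

Result:
id | title               | sold 
---+---------------------+------
4  | Foundation          | 21486
6  | Animal Farm         | 23074
7  | Homage to Catalonia | 23183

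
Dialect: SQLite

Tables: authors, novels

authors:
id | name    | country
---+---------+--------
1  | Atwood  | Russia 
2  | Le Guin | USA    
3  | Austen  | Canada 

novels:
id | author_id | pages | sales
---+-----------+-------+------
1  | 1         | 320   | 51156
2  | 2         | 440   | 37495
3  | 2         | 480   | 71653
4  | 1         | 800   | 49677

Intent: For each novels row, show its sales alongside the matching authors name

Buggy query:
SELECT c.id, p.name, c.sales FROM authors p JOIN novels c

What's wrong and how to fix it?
Bug: Missing join condition: each novels row is matched to all authors rows instead of just its own

Fix: Specify the join condition linking the foreign key to the parent id

Corrected query:
SELECT c.id, p.name, c.sales FROM authors p JOIN novels c ON c.author_id = p.id

Result:
id | name    | sales
---+---------+------
1  | Atwood  | 51156
2  | Le Guin | 37495
3  | Le Guin | 71653
4  | Atwood  | 49677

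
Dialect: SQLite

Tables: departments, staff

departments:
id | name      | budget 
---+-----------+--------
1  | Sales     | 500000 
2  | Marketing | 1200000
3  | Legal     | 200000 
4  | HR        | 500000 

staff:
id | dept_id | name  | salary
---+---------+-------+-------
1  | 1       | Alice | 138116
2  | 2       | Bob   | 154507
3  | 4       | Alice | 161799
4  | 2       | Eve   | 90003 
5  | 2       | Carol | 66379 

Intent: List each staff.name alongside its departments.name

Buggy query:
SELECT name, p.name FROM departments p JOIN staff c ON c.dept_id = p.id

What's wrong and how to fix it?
Bug: 'name' exists in both joined tables, so the database can't tell which one is meant

Fix: Prefix ambiguous columns with the table alias

Corrected query:
SELECT c.name, p.name FROM departments p JOIN staff c ON c.dept_id = p.id

Result:
name  | name     
------+----------
Alice | Sales    
Bob   | Marketing
Alice | HR       
Eve   | Marketing
Carol | Marketing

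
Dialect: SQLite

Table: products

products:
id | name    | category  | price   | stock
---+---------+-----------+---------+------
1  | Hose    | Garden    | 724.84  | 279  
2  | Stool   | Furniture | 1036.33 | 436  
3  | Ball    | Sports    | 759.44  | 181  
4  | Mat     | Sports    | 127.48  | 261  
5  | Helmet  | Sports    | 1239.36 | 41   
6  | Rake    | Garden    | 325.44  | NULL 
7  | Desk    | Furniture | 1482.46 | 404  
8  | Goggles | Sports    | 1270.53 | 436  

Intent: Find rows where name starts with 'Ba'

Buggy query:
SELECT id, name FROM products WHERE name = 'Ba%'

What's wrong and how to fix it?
Bug: Wildcards only work with LIKE; '=' treats '%' as a literal character

Fix: Use LIKE for wildcard pattern matching

Corrected query:
SELECT id, name FROM products WHERE name LIKE 'Ba%'

Result:
id | name
---+-----
3  | Ball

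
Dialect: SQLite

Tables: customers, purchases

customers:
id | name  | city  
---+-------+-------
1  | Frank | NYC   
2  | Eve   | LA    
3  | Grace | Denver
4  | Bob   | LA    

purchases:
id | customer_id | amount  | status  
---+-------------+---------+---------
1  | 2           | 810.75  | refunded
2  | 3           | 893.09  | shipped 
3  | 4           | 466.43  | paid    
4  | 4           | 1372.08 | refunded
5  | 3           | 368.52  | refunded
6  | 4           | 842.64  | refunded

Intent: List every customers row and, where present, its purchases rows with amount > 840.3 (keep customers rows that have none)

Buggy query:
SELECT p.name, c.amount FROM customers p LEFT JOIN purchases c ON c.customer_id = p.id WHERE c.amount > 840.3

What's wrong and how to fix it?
Bug: A WHERE condition on the right-hand table after LEFT JOIN drops unmatched parents

Fix: Move the right-table condition into the ON clause so unmatched parents are kept

Corrected query:
SELECT p.name, c.amount FROM customers p LEFT JOIN purchases c ON c.customer_id = p.id AND c.amount > 840.3

Result:
name  | amount 
------+--------
Frank | NULL   
Eve   | NULL   
Grace | 893.09 
Bob   | 842.64 
Bob   | 1372.08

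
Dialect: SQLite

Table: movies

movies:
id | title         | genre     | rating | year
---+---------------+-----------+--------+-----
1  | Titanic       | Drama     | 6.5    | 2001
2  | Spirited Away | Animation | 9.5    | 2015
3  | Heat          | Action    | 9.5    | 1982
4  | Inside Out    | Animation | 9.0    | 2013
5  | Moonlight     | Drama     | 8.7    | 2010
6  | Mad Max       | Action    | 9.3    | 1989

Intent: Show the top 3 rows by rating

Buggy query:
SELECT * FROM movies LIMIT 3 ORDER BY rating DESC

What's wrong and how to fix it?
Bug: ORDER BY cannot follow LIMIT; LIMIT is the final clause

Fix: Sort with ORDER BY, then apply LIMIT

Corrected query:
SELECT * FROM movies ORDER BY rating DESC LIMIT 3

Result:
id | title         | genre     | rating | year
---+---------------+-----------+--------+-----
2  | Spirited Away | Animation | 9.5    | 2015
3  | Heat          | Action    | 9.5    | 1982
6  | Mad Max       | Action    | 9.3    | 1989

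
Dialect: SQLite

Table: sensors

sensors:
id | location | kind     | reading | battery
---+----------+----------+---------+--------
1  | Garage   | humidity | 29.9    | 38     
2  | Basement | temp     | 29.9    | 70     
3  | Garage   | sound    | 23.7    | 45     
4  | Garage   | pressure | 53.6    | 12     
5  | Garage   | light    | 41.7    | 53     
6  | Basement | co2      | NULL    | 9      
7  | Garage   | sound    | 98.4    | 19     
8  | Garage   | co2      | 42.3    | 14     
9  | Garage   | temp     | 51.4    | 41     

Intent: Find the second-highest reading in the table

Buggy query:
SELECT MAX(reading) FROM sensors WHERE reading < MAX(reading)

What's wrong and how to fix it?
Bug: MAX(reading) on the right of the comparison is an aggregate-in-WHERE error

Fix: Compute the overall MAX in a subquery, then take MAX of rows below it

Corrected query:
SELECT MAX(reading) FROM sensors WHERE reading < (SELECT MAX(reading) FROM sensors)

Result:
MAX(reading)
------------
53.6        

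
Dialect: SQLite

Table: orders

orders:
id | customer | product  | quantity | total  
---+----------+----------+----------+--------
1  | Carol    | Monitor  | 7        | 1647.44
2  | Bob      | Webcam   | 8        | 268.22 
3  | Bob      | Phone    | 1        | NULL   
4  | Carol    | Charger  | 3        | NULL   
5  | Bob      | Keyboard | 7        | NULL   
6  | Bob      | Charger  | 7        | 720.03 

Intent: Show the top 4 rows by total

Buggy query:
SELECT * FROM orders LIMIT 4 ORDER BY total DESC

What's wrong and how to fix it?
Bug: ORDER BY cannot follow LIMIT; LIMIT is the final clause

Fix: Swap the clauses: ORDER BY first, then LIMIT

Corrected query:
SELECT * FROM orders ORDER BY total DESC LIMIT 4

Result:
id | customer | product | quantity | total  
---+----------+---------+----------+--------
1  | Carol    | Monitor | 7        | 1647.44
6  | Bob      | Charger | 7        | 720.03 
2  | Bob      | Webcam  | 8        | 268.22 
3  | Bob      | Phone   | 1        | NULL   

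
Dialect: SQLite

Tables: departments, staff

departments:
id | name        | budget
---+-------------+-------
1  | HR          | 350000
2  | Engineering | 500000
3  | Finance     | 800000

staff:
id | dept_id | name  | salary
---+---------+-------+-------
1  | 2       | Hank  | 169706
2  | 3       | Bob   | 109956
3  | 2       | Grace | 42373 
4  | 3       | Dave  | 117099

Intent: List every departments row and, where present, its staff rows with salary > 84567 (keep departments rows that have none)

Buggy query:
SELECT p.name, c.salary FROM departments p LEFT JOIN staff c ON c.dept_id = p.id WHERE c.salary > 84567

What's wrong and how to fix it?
Bug: Filtering c.salary in WHERE discards the NULL rows produced by LEFT JOIN, turning it into an inner join

Fix: Move the right-table condition into the ON clause so unmatched parents are kept

Corrected query:
SELECT p.name, c.salary FROM departments p LEFT JOIN staff c ON c.dept_id = p.id AND c.salary > 84567

Result:
name        | salary
------------+-------
HR          | NULL  
Engineering | 169706
Finance     | 109956
Finance     | 117099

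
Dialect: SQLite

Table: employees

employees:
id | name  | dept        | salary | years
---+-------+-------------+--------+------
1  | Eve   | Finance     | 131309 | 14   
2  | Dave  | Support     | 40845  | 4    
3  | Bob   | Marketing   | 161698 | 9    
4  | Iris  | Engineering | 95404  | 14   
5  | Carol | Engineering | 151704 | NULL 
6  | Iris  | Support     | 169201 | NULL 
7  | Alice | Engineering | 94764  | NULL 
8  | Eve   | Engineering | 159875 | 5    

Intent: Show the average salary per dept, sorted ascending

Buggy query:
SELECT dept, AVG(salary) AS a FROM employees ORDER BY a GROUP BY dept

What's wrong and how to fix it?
Bug: ORDER BY appears before GROUP BY; SQL clause order requires GROUP BY first

Fix: Reorder: SELECT … FROM … GROUP BY … ORDER BY …

Corrected query:
SELECT dept, AVG(salary) AS a FROM employees GROUP BY dept ORDER BY a

Result:
dept        | a        
------------+----------
Support     | 105023   
Engineering | 125436.75
Finance     | 131309   
Marketing   | 161698   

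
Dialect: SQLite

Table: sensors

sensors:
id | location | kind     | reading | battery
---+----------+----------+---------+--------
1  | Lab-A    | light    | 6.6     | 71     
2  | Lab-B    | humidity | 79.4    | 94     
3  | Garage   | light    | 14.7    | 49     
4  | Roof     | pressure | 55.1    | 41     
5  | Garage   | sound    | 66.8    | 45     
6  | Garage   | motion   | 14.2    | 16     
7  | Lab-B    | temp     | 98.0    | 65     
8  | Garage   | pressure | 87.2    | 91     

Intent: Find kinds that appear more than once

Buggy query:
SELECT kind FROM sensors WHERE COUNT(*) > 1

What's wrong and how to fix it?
Bug: WHERE can't reference COUNT(*); aggregates are computed after WHERE

Fix: GROUP BY kind, then filter groups with HAVING COUNT(*) > 1

Corrected query:
SELECT kind FROM sensors GROUP BY kind HAVING COUNT(*) > 1

Result:
kind    
--------
light   
pressure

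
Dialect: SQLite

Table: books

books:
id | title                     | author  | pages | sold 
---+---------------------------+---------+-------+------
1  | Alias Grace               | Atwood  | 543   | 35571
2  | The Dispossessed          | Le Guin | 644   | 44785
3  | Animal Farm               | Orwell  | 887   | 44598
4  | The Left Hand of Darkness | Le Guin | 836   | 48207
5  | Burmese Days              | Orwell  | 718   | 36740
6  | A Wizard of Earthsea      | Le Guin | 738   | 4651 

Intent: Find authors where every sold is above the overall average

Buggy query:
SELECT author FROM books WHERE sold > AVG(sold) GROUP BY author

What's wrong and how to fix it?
Bug: AVG() is an aggregate; it can't sit directly in WHERE

Fix: Compute the overall average in a scalar subquery and compare each group's MIN against it in HAVING

Corrected query:
SELECT author FROM books GROUP BY author HAVING MIN(sold) > (SELECT AVG(sold) FROM books)

Result:
author
------
Orwell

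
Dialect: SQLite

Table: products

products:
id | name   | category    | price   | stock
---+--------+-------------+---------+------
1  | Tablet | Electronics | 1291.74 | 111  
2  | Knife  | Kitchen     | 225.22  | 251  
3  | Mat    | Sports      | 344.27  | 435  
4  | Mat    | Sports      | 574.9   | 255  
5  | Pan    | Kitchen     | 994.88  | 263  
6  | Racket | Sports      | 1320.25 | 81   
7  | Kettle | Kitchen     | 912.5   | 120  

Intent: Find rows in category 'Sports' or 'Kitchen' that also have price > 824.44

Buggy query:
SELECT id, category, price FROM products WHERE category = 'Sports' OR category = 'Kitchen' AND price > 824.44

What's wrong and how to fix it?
Bug: AND binds tighter than OR, so this parses as category = 'Sports' OR (category = 'Kitchen' AND price > 824.44)

Fix: Group the OR with parentheses (or use IN), then AND the threshold

Corrected query:
SELECT id, category, price FROM products WHERE (category = 'Sports' OR category = 'Kitchen') AND price > 824.44

Result:
id | category | price  
---+----------+--------
5  | Kitchen  | 994.88 
6  | Sports   | 1320.25
7  | Kitchen  | 912.5  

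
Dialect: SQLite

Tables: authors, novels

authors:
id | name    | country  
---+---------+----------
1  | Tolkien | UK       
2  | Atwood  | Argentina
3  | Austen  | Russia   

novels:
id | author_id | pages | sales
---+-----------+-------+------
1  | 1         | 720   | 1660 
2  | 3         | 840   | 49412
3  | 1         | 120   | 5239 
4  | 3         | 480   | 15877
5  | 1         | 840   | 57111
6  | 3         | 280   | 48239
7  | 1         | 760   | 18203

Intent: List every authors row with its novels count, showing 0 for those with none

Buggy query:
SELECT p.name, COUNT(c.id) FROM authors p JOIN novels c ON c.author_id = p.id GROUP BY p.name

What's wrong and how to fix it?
Bug: An inner join excludes parents with zero children

Fix: Switch to LEFT JOIN to retain unmatched parent rows

Corrected query:
SELECT p.name, COUNT(c.id) FROM authors p LEFT JOIN novels c ON c.author_id = p.id GROUP BY p.name

Result:
name    | COUNT(c.id)
--------+------------
Atwood  | 0          
Austen  | 3          
Tolkien | 4          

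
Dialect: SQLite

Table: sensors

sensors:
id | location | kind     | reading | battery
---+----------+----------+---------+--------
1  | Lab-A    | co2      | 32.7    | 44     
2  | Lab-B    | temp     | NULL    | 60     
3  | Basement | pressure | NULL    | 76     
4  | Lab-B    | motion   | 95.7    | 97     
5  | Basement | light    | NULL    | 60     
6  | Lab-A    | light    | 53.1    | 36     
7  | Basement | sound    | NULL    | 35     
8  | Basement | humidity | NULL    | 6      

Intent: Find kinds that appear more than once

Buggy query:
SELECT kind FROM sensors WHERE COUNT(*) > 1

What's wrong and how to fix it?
Bug: WHERE can't reference COUNT(*); aggregates are computed after WHERE

Fix: Group first, then use HAVING for the count condition

Corrected query:
SELECT kind FROM sensors GROUP BY kind HAVING COUNT(*) > 1

Result:
kind 
-----
light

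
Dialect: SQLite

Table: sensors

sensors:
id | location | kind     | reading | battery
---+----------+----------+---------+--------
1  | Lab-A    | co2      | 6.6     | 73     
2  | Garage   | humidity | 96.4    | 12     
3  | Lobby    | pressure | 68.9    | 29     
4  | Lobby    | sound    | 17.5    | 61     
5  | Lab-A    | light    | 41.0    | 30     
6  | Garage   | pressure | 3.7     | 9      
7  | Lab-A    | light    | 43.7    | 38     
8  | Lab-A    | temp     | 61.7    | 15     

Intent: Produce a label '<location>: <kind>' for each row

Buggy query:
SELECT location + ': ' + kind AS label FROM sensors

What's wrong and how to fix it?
Bug: SQLite uses || for string concatenation; + coerces text to numbers (yielding 0)

Fix: Use the || operator for string concatenation

Corrected query:
SELECT location || ': ' || kind AS label FROM sensors

Result:
label           
----------------
Lab-A: co2      
Garage: humidity
Lobby: pressure 
Lobby: sound    
Lab-A: light    
Garage: pressure
Lab-A: light    
Lab-A: temp     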